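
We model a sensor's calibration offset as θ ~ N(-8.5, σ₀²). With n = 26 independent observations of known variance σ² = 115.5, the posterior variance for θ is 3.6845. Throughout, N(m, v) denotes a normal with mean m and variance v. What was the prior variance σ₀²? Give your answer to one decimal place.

σ₀² = 21.6

For the Normal–Normal model with known σ², precisions add: τ_n = τ₀ + n/σ².
So 1/σ₀² = 1/3.6845 − 26/115.5 = 0.271407 − 0.225108 = 0.046299.
Hence σ₀² = 1/0.046299 ≈ 21.6.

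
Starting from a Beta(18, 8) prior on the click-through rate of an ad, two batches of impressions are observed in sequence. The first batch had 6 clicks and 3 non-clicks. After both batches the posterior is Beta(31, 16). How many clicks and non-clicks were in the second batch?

Sequential conjugate updates are equivalent to a single update on the pooled data, so total successes = posterior α − prior α and total failures = posterior β − prior β.
Total across both batches: 31−18=13 clicks, 16−8=8 non-clicks.
Subtract the first batch: 13−6=7 clicks and 8−3=5 non-clicks.

7 clicks and 5 non-clicks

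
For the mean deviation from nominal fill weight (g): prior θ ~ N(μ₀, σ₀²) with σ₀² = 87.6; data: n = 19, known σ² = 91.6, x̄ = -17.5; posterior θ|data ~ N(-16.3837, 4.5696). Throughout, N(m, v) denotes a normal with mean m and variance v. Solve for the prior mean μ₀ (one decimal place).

μ₀ = 3.9

The posterior mean is a precision-weighted average: μ_n = (τ₀μ₀ + τ_data·x̄)/(τ₀+τ_data), with τ₀=1/σ₀² and τ_data=n/σ².
Here τ₀ = 1/87.6 = 0.011416 and τ_data = 19/91.6 = 0.207424, so τ_n = 0.218840.
Rearranging for μ₀: μ₀ = (μ_n·τ_n − τ_data·x̄)/τ₀ = (-16.3837·0.218840 − 0.207424·-17.5) / 0.011416 = 0.044511/0.011416 ≈ 3.9.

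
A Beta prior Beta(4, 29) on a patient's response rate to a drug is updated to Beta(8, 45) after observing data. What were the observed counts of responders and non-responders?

A Beta(α, β) prior with s successes and f failures in binomial data gives a Beta(α+s, β+f) posterior.
Match parameters: s=8−4=4, f=45−29=16.

4 responders and 16 non-responders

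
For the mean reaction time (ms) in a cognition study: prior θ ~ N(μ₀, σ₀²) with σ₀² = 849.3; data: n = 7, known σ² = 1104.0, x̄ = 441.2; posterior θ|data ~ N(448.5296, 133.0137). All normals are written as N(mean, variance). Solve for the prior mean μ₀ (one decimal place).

μ₀ = 488.0

The posterior mean is a precision-weighted average: μ_n = (τ₀μ₀ + τ_data·x̄)/(τ₀+τ_data), with τ₀=1/σ₀² and τ_data=n/σ².
Here τ₀ = 1/849.3 = 0.001177 and τ_data = 7/1104.0 = 0.006341, so τ_n = 0.007518.
Rearranging for μ₀: μ₀ = (μ_n·τ_n − τ_data·x̄)/τ₀ = (448.5296·0.007518 − 0.006341·441.2) / 0.001177 = 0.574396/0.001177 ≈ 488.0.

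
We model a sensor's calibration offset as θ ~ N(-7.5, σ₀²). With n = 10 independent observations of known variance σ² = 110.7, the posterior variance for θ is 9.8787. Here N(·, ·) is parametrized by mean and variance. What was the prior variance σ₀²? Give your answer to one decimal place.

σ₀² = 91.8

Posterior precision equals prior precision plus data precision: 1/σ_n² = 1/σ₀² + n/σ².
So 1/σ₀² = 1/9.8787 − 10/110.7 = 0.101228 − 0.090334 = 0.010894.
Hence σ₀² = 1/0.010894 ≈ 91.8.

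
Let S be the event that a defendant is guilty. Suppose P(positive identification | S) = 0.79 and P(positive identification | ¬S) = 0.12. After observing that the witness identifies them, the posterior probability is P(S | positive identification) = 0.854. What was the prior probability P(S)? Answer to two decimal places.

In odds form, posterior odds = prior odds × likelihood ratio, so prior odds = posterior odds ÷ LR.
Posterior odds = 0.854/(1−0.854) = 5.8493. LR = 0.79/0.12 = 6.5833.
Prior odds = 5.8493/6.5833 = 0.8885, so P(S) = 0.8885/(1+0.8885) ≈ 0.47.

P(S) = 0.47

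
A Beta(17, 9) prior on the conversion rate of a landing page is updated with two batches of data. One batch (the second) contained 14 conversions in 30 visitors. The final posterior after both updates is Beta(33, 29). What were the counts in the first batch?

2 conversions and 4 bounces

Because Beta–binomial updating is additive in the counts, the combined data contributed (α_post−α_prior, β_post−β_prior) successes and failures.
Total across both batches: 33−17=16 conversions, 29−9=20 bounces.
Subtract the second batch: 16−14=2 conversions and 20−16=4 bounces.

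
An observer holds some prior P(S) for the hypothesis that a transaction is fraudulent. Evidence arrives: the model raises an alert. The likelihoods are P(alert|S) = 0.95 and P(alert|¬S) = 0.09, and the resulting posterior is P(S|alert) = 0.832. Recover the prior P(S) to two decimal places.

Bayes' rule in odds form gives O(S|E) = O(S)·[P(E|S)/P(E|¬S)], hence O(S) = O(S|E)/LR.
Posterior odds = 0.832/(1−0.832) = 4.9524. LR = 0.95/0.09 = 10.5556.
Prior odds = 4.9524/10.5556 = 0.4692, so P(S) = 0.4692/(1+0.4692) ≈ 0.32.

P(S) = 0.32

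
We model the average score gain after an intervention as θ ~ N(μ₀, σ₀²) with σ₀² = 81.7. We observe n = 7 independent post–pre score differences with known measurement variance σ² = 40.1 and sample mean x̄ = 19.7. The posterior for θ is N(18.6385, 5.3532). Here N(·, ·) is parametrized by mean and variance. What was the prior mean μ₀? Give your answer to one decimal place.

μ₀ = 3.5

The posterior mean is a precision-weighted average: μ_n = (τ₀μ₀ + τ_data·x̄)/(τ₀+τ_data), with τ₀=1/σ₀² and τ_data=n/σ².
Here τ₀ = 1/81.7 = 0.012240 and τ_data = 7/40.1 = 0.174564, so τ_n = 0.186804.
Rearranging for μ₀: μ₀ = (μ_n·τ_n − τ_data·x̄)/τ₀ = (18.6385·0.186804 − 0.174564·19.7) / 0.012240 = 0.042836/0.012240 ≈ 3.5.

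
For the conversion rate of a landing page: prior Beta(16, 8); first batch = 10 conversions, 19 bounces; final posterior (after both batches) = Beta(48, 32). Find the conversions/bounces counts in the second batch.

Sequential conjugate updates are equivalent to a single update on the pooled data, so total successes = posterior α − prior α and total failures = posterior β − prior β.
Total across both batches: 48−16=32 conversions, 32−8=24 bounces.
Subtract the first batch: 32−10=22 conversions and 24−19=5 bounces.

22 conversions and 5 bounces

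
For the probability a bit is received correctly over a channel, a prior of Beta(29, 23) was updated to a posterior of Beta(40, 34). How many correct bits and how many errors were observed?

Beta is conjugate to the binomial likelihood: posterior = Beta(α+s, β+f).
Match parameters: s=40−29=11, f=34−23=11.

11 correct bits and 11 errors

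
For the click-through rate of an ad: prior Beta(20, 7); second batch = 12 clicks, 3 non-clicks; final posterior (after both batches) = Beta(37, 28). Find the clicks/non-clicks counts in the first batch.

5 clicks and 18 non-clicks

Sequential conjugate updates are equivalent to a single update on the pooled data, so total successes = posterior α − prior α and total failures = posterior β − prior β.
Total across both batches: 37−20=17 clicks, 28−7=21 non-clicks.
Subtract the second batch: 17−12=5 clicks and 21−3=18 non-clicks.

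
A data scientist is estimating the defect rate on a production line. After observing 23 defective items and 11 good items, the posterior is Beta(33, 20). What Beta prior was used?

Beta(10, 9)

A Beta(α, β) prior with s successes and f failures in binomial data gives a Beta(α+s, β+f) posterior.
So α = 33 − 23 = 10 and β = 20 − 11 = 9.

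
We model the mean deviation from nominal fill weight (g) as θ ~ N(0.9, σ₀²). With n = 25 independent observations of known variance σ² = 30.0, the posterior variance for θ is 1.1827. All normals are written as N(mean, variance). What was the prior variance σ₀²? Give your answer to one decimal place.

For the Normal–Normal model with known σ², precisions add: τ_n = τ₀ + n/σ².
So 1/σ₀² = 1/1.1827 − 25/30.0 = 0.845523 − 0.833333 = 0.012190.
Hence σ₀² = 1/0.012190 ≈ 82.0.

σ₀² = 82.0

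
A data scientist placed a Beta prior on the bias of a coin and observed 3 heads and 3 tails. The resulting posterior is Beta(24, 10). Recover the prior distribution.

Beta(21, 7)

A Beta(a, b) prior with s successes and f failures in binomial data gives a Beta(a+s, b+f) posterior.
So a = 24 − 3 = 21 and b = 10 − 3 = 7.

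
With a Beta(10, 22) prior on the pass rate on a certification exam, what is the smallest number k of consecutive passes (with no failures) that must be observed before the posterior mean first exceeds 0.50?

k = 13

After k passes and 0 failures the posterior is Beta(10+k, 22), with mean (10+k)/(10+22+k).
Set (10+k)/(32+k) > 0.50 and solve: k > (0.50·32 − 10)/(1 − 0.50) = 12.000.
The smallest integer exceeding 12.000 is 13, and checking k=13: (23)/(45) = 0.5111 > 0.50.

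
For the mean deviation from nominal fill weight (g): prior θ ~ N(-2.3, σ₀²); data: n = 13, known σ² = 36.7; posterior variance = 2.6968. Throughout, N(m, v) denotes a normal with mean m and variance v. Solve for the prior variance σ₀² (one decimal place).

σ₀² = 60.3

Posterior precision equals prior precision plus data precision: 1/σ_n² = 1/σ₀² + n/σ².
So 1/σ₀² = 1/2.6968 − 13/36.7 = 0.370810 − 0.354223 = 0.016587.
Hence σ₀² = 1/0.016587 ≈ 60.3.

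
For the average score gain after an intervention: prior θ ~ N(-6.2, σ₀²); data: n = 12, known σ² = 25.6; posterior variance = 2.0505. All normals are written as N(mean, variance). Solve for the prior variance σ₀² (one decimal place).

Posterior precision equals prior precision plus data precision: 1/σ_n² = 1/σ₀² + n/σ².
So 1/σ₀² = 1/2.0505 − 12/25.6 = 0.487686 − 0.468750 = 0.018936.
Hence σ₀² = 1/0.018936 ≈ 52.8.

σ₀² = 52.8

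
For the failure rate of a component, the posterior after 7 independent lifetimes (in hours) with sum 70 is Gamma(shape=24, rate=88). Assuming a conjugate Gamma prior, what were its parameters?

For an exponential likelihood with a Gamma(α, β) prior on the rate, n observations with total T give posterior Gamma(α+n, β+T).
So α = 24 − 7 = 17 and β = 88 − 70 = 18.

Gamma(shape=17, rate=18)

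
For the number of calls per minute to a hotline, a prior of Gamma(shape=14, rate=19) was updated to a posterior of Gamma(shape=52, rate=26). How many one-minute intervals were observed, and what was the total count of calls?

Gamma–Poisson conjugacy: posterior shape = α + Σxᵢ, posterior rate = β + n.
Matching: Σxᵢ = 52 − 14 = 38 and n = 26 − 19 = 7.

n = 7 one-minute intervals with total 38 calls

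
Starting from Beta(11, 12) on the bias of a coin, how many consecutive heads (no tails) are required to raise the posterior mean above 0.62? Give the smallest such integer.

k = 9

After k heads and 0 tails the posterior is Beta(11+k, 12), with mean (11+k)/(11+12+k).
Set (11+k)/(23+k) > 0.62 and solve: k > (0.62·23 − 11)/(1 − 0.62) = 8.579.
The smallest integer exceeding 8.579 is 9.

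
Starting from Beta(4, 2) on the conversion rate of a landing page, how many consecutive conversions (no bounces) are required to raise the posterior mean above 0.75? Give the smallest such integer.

After k conversions and 0 bounces the posterior is Beta(4+k, 2), with mean (4+k)/(4+2+k).
Set (4+k)/(6+k) > 0.75 and solve: k > (0.75·6 − 4)/(1 − 0.75) = 2.000.
The smallest integer exceeding 2.000 is 3.

k = 3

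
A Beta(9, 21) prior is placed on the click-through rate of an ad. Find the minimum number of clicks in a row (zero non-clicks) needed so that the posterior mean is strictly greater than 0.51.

After k clicks and 0 non-clicks the posterior is Beta(9+k, 21), with mean (9+k)/(9+21+k).
Set (9+k)/(30+k) > 0.51 and solve: k > (0.51·30 − 9)/(1 − 0.51) = 12.857.
The smallest integer exceeding 12.857 is 13.

k = 13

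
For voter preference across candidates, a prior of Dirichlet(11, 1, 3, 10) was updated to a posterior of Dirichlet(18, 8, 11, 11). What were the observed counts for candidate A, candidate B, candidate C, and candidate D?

counts (7, 7, 8, 1)

For a Dirichlet(α) prior with multinomial counts c, the posterior is Dirichlet(α + c) componentwise.
Counts are posterior − prior componentwise: 18−11=7, 8−1=7, 11−3=8, 11−10=1.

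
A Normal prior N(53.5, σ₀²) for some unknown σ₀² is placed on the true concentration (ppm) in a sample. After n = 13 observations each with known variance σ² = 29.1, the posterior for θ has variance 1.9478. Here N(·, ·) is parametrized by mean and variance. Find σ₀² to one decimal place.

Posterior precision equals prior precision plus data precision: 1/σ_n² = 1/σ₀² + n/σ².
So 1/σ₀² = 1/1.9478 − 13/29.1 = 0.513400 − 0.446735 = 0.066665.
Hence σ₀² = 1/0.066665 ≈ 15.0.

σ₀² = 15.0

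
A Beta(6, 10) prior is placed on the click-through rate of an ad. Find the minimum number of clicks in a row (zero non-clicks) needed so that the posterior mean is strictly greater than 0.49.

After k clicks and 0 non-clicks the posterior is Beta(6+k, 10), with mean (6+k)/(6+10+k).
Set (6+k)/(16+k) > 0.49 and solve: k > (0.49·16 − 6)/(1 − 0.49) = 3.608.
The smallest integer exceeding 3.608 is 4.

k = 4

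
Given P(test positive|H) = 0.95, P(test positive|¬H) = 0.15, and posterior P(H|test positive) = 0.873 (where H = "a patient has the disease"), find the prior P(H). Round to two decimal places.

In odds form, posterior odds = prior odds × likelihood ratio, so prior odds = posterior odds ÷ LR.
Posterior odds = 0.873/(1−0.873) = 6.8740. LR = 0.95/0.15 = 6.3333.
Prior odds = 6.8740/6.3333 = 1.0854, so P(H) = 1.0854/(1+1.0854) ≈ 0.52.

P(H) = 0.52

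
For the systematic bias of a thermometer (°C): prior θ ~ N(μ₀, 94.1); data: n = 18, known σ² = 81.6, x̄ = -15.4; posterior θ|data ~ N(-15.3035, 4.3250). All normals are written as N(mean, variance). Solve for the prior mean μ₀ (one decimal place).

With known observation variance, the Normal–Normal posterior has precision τ_n = τ₀ + n/σ² and mean μ_n = (τ₀μ₀ + (n/σ²)x̄)/τ_n.
Here τ₀ = 1/94.1 = 0.010627 and τ_data = 18/81.6 = 0.220588, so τ_n = 0.231215.
Rearranging for μ₀: μ₀ = (μ_n·τ_n − τ_data·x̄)/τ₀ = (-15.3035·0.231215 − 0.220588·-15.4) / 0.010627 = -0.141344/0.010627 ≈ -13.3.

μ₀ = -13.3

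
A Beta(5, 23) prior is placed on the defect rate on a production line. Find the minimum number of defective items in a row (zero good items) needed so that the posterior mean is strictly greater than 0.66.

k = 40

After k defective items and 0 good items the posterior is Beta(5+k, 23), with mean (5+k)/(5+23+k).
Set (5+k)/(28+k) > 0.66 and solve: k > (0.66·28 − 5)/(1 − 0.66) = 39.647.
The smallest integer exceeding 39.647 is 40.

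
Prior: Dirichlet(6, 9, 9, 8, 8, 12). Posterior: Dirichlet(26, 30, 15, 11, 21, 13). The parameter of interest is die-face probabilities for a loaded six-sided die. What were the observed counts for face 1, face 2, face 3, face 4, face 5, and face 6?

For a Dirichlet(α) prior with multinomial counts c, the posterior is Dirichlet(α + c) componentwise.
Counts are posterior − prior componentwise: 26−6=20, 30−9=21, 15−9=6, 11−8=3, 21−8=13, 13−12=1.

counts (20, 21, 6, 3, 13, 1)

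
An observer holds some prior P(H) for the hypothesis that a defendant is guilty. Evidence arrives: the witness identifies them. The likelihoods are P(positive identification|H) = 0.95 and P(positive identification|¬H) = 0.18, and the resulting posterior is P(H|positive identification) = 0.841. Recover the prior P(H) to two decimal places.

P(H) = 0.50

In odds form, posterior odds = prior odds × likelihood ratio, so prior odds = posterior odds ÷ LR.
Posterior odds = 0.841/(1−0.841) = 5.2893. LR = 0.95/0.18 = 5.2778.
Prior odds = 5.2893/5.2778 = 1.0022, so P(H) = 1.0022/(1+1.0022) ≈ 0.50.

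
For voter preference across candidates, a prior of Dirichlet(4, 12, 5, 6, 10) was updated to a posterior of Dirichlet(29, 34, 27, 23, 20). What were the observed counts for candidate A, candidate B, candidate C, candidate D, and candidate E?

counts (25, 22, 22, 17, 10)

For a Dirichlet(α) prior with multinomial counts c, the posterior is Dirichlet(α + c) componentwise.
Counts are posterior − prior componentwise: 29−4=25, 34−12=22, 27−5=22, 23−6=17, 20−10=10.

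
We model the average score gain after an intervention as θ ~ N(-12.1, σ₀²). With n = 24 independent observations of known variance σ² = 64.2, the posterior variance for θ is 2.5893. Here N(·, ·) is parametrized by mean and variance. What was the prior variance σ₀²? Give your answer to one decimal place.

σ₀² = 80.8

For the Normal–Normal model with known σ², precisions add: τ_n = τ₀ + n/σ².
So 1/σ₀² = 1/2.5893 − 24/64.2 = 0.386205 − 0.373832 = 0.012373.
Hence σ₀² = 1/0.012373 ≈ 80.8.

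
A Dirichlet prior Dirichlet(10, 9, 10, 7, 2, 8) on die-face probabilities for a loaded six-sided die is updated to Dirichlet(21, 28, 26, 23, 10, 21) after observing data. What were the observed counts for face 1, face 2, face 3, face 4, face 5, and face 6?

For a Dirichlet(α) prior with multinomial counts c, the posterior is Dirichlet(α + c) componentwise.
Counts are posterior − prior componentwise: 21−10=11, 28−9=19, 26−10=16, 23−7=16, 10−2=8, 21−8=13.

counts (11, 19, 16, 16, 8, 13)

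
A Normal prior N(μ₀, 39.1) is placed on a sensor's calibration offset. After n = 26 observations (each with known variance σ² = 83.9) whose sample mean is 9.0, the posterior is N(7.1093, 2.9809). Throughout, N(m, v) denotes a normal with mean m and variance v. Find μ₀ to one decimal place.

μ₀ = -15.8

With known observation variance, the Normal–Normal posterior has precision τ_n = τ₀ + n/σ² and mean μ_n = (τ₀μ₀ + (n/σ²)x̄)/τ_n.
Here τ₀ = 1/39.1 = 0.025575 and τ_data = 26/83.9 = 0.309893, so τ_n = 0.335468.
Rearranging for μ₀: μ₀ = (μ_n·τ_n − τ_data·x̄)/τ₀ = (7.1093·0.335468 − 0.309893·9.0) / 0.025575 = -0.404094/0.025575 ≈ -15.8.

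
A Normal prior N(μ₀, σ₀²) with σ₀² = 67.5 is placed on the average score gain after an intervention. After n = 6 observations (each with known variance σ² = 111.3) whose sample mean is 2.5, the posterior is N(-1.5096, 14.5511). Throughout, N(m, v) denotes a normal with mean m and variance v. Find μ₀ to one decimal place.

With known observation variance, the Normal–Normal posterior has precision τ_n = τ₀ + n/σ² and mean μ_n = (τ₀μ₀ + (n/σ²)x̄)/τ_n.
Here τ₀ = 1/67.5 = 0.014815 and τ_data = 6/111.3 = 0.053908, so τ_n = 0.068723.
Rearranging for μ₀: μ₀ = (μ_n·τ_n − τ_data·x̄)/τ₀ = (-1.5096·0.068723 − 0.053908·2.5) / 0.014815 = -0.238514/0.014815 ≈ -16.1.

μ₀ = -16.1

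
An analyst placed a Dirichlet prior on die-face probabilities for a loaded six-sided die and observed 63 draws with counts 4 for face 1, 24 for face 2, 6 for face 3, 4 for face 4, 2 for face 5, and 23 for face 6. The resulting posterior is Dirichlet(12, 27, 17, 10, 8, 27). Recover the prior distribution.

Dirichlet(8, 3, 11, 6, 6, 4)

For a Dirichlet(α) prior with multinomial counts c, the posterior is Dirichlet(α + c) componentwise.
Subtract each count from the matching posterior parameter: 12−4=8, 27−24=3, 17−6=11, 10−4=6, 8−2=6, 27−23=4.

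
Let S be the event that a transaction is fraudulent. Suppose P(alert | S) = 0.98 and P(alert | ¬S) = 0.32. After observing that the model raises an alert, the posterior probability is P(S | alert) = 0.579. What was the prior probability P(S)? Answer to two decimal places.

In odds form, posterior odds = prior odds × likelihood ratio, so prior odds = posterior odds ÷ LR.
Posterior odds = 0.579/(1−0.579) = 1.3753. LR = 0.98/0.32 = 3.0625.
Prior odds = 1.3753/3.0625 = 0.4491, so P(S) = 0.4491/(1+0.4491) ≈ 0.31.

P(S) = 0.31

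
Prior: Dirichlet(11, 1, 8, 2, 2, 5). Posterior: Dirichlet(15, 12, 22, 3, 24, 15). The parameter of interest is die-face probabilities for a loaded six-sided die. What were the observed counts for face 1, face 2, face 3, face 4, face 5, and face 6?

For a Dirichlet(α) prior with multinomial counts c, the posterior is Dirichlet(α + c) componentwise.
Counts are posterior − prior componentwise: 15−11=4, 12−1=11, 22−8=14, 3−2=1, 24−2=22, 15−5=10.

counts (4, 11, 14, 1, 22, 10)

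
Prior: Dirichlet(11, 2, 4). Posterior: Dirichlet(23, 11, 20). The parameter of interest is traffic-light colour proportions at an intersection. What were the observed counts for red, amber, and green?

For a Dirichlet(α) prior with multinomial counts c, the posterior is Dirichlet(α + c) componentwise.
Counts are posterior − prior componentwise: 23−11=12, 11−2=9, 20−4=16.

counts (12, 9, 16)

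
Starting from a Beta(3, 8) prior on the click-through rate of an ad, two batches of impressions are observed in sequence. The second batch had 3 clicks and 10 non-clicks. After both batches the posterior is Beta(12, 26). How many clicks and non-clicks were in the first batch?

Because Beta–binomial updating is additive in the counts, the combined data contributed (α_post−α_prior, β_post−β_prior) successes and failures.
Total across both batches: 12−3=9 clicks, 26−8=18 non-clicks.
Subtract the second batch: 9−3=6 clicks and 18−10=8 non-clicks.

6 clicks and 8 non-clicks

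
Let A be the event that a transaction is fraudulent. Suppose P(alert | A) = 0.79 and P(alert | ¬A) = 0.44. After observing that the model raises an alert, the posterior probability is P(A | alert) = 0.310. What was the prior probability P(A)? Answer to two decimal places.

P(A) = 0.20

Bayes' rule in odds form gives O(A|E) = O(A)·[P(E|A)/P(E|¬A)], hence O(A) = O(A|E)/LR.
Posterior odds = 0.310/(1−0.310) = 0.4493. LR = 0.79/0.44 = 1.7955.
Prior odds = 0.4493/1.7955 = 0.2502, so P(A) = 0.2502/(1+0.2502) ≈ 0.20.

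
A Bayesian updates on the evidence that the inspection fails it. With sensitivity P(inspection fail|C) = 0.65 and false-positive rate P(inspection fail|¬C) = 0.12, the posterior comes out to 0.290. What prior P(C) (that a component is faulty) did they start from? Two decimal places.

P(C) = 0.07

Bayes' rule in odds form gives O(C|E) = O(C)·[P(E|C)/P(E|¬C)], hence O(C) = O(C|E)/LR.
Posterior odds = 0.290/(1−0.290) = 0.4085. LR = 0.65/0.12 = 5.4167.
Prior odds = 0.4085/5.4167 = 0.0754, so P(C) = 0.0754/(1+0.0754) ≈ 0.07.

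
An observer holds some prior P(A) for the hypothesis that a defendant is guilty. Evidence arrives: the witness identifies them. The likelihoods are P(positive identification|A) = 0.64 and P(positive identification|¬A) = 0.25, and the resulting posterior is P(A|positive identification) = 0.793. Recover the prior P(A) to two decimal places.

P(A) = 0.60

Bayes' rule in odds form gives O(A|E) = O(A)·[P(E|A)/P(E|¬A)], hence O(A) = O(A|E)/LR.
Posterior odds = 0.793/(1−0.793) = 3.8309. LR = 0.64/0.25 = 2.5600.
Prior odds = 3.8309/2.5600 = 1.4964, so P(A) = 1.4964/(1+1.4964) ≈ 0.60.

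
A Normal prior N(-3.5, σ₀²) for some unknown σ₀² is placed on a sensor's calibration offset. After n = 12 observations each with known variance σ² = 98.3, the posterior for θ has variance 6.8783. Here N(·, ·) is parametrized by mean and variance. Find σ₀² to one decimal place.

σ₀² = 42.9

Posterior precision equals prior precision plus data precision: 1/σ_n² = 1/σ₀² + n/σ².
So 1/σ₀² = 1/6.8783 − 12/98.3 = 0.145385 − 0.122075 = 0.023310.
Hence σ₀² = 1/0.023310 ≈ 42.9.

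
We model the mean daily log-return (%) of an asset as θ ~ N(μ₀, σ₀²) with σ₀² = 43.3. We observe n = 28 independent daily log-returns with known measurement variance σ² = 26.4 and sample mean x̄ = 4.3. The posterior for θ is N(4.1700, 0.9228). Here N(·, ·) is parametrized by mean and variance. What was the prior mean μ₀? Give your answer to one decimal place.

The posterior mean is a precision-weighted average: μ_n = (τ₀μ₀ + τ_data·x̄)/(τ₀+τ_data), with τ₀=1/σ₀² and τ_data=n/σ².
Here τ₀ = 1/43.3 = 0.023095 and τ_data = 28/26.4 = 1.060606, so τ_n = 1.083701.
Rearranging for μ₀: μ₀ = (μ_n·τ_n − τ_data·x̄)/τ₀ = (4.1700·1.083701 − 1.060606·4.3) / 0.023095 = -0.041573/0.023095 ≈ -1.8.

μ₀ = -1.8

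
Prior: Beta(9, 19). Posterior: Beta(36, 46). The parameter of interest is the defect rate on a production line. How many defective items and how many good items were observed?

A Beta(a, b) prior with s successes and f failures in binomial data gives a Beta(a+s, b+f) posterior.
So s = 36 − 9 = 27 and f = 46 − 19 = 27.

27 defective items and 27 good items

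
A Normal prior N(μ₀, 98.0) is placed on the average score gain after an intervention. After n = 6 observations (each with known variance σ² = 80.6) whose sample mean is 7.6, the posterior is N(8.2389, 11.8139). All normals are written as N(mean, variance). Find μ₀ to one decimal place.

μ₀ = 12.9

The posterior mean is a precision-weighted average: μ_n = (τ₀μ₀ + τ_data·x̄)/(τ₀+τ_data), with τ₀=1/σ₀² and τ_data=n/σ².
Here τ₀ = 1/98.0 = 0.010204 and τ_data = 6/80.6 = 0.074442, so τ_n = 0.084646.
Rearranging for μ₀: μ₀ = (μ_n·τ_n − τ_data·x̄)/τ₀ = (8.2389·0.084646 − 0.074442·7.6) / 0.010204 = 0.131631/0.010204 ≈ 12.9.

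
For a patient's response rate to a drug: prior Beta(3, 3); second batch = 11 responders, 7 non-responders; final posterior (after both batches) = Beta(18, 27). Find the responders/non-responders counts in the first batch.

4 responders and 17 non-responders

Sequential conjugate updates are equivalent to a single update on the pooled data, so total successes = posterior α − prior α and total failures = posterior β − prior β.
Total across both batches: 18−3=15 responders, 27−3=24 non-responders.
Subtract the second batch: 15−11=4 responders and 24−7=17 non-responders.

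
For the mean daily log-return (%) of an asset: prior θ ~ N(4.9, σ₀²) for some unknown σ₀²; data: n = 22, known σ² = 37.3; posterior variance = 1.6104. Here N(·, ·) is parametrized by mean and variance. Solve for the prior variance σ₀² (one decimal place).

Posterior precision equals prior precision plus data precision: 1/σ_n² = 1/σ₀² + n/σ².
So 1/σ₀² = 1/1.6104 − 22/37.3 = 0.620964 − 0.589812 = 0.031152.
Hence σ₀² = 1/0.031152 ≈ 32.1.

σ₀² = 32.1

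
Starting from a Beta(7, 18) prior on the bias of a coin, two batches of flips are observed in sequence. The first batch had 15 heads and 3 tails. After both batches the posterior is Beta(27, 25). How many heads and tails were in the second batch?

5 heads and 4 tails

Sequential conjugate updates are equivalent to a single update on the pooled data, so total successes = posterior α − prior α and total failures = posterior β − prior β.
Total across both batches: 27−7=20 heads, 25−18=7 tails.
Subtract the first batch: 20−15=5 heads and 7−3=4 tails.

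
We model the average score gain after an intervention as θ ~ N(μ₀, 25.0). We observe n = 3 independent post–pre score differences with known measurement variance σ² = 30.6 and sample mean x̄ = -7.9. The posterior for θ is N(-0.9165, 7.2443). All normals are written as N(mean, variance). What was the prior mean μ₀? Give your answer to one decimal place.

μ₀ = 16.2

The posterior mean is a precision-weighted average: μ_n = (τ₀μ₀ + τ_data·x̄)/(τ₀+τ_data), with τ₀=1/σ₀² and τ_data=n/σ².
Here τ₀ = 1/25.0 = 0.040000 and τ_data = 3/30.6 = 0.098039, so τ_n = 0.138039.
Rearranging for μ₀: μ₀ = (μ_n·τ_n − τ_data·x̄)/τ₀ = (-0.9165·0.138039 − 0.098039·-7.9) / 0.040000 = 0.647995/0.040000 ≈ 16.2.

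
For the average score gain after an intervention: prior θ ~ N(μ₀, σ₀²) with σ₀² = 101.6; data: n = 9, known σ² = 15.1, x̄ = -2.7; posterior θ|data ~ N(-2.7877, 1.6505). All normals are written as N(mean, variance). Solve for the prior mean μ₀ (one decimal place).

With known observation variance, the Normal–Normal posterior has precision τ_n = τ₀ + n/σ² and mean μ_n = (τ₀μ₀ + (n/σ²)x̄)/τ_n.
Here τ₀ = 1/101.6 = 0.009843 and τ_data = 9/15.1 = 0.596026, so τ_n = 0.605869.
Rearranging for μ₀: μ₀ = (μ_n·τ_n − τ_data·x̄)/τ₀ = (-2.7877·0.605869 − 0.596026·-2.7) / 0.009843 = -0.079711/0.009843 ≈ -8.1.

μ₀ = -8.1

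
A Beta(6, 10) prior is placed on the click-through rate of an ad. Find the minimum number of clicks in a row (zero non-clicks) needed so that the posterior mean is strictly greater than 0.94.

k = 151

After k clicks and 0 non-clicks the posterior is Beta(6+k, 10), with mean (6+k)/(6+10+k).
Set (6+k)/(16+k) > 0.94 and solve: k > (0.94·16 − 6)/(1 − 0.94) = 150.667.
The smallest integer exceeding 150.667 is 151.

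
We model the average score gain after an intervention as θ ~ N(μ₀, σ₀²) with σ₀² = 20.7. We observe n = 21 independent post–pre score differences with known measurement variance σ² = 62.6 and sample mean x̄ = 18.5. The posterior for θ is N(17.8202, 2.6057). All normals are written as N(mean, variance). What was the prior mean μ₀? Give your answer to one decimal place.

μ₀ = 13.1

With known observation variance, the Normal–Normal posterior has precision τ_n = τ₀ + n/σ² and mean μ_n = (τ₀μ₀ + (n/σ²)x̄)/τ_n.
Here τ₀ = 1/20.7 = 0.048309 and τ_data = 21/62.6 = 0.335463, so τ_n = 0.383772.
Rearranging for μ₀: μ₀ = (μ_n·τ_n − τ_data·x̄)/τ₀ = (17.8202·0.383772 − 0.335463·18.5) / 0.048309 = 0.632828/0.048309 ≈ 13.1.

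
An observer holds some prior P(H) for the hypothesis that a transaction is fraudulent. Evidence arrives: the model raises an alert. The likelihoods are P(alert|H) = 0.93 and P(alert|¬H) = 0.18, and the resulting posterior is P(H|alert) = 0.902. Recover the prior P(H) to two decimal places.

P(H) = 0.64

Bayes' rule in odds form gives O(H|E) = O(H)·[P(E|H)/P(E|¬H)], hence O(H) = O(H|E)/LR.
Posterior odds = 0.902/(1−0.902) = 9.2041. LR = 0.93/0.18 = 5.1667.
Prior odds = 9.2041/5.1667 = 1.7814, so P(H) = 1.7814/(1+1.7814) ≈ 0.64.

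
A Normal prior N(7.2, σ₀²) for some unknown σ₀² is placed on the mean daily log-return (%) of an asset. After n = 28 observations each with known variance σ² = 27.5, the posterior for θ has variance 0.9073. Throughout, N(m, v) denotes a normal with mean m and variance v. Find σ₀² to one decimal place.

σ₀² = 11.9

Posterior precision equals prior precision plus data precision: 1/σ_n² = 1/σ₀² + n/σ².
So 1/σ₀² = 1/0.9073 − 28/27.5 = 1.102171 − 1.018182 = 0.083989.
Hence σ₀² = 1/0.083989 ≈ 11.9.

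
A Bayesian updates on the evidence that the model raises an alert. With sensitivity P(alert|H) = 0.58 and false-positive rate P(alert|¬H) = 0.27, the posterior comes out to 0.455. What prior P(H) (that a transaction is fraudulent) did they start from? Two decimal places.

In odds form, posterior odds = prior odds × likelihood ratio, so prior odds = posterior odds ÷ LR.
Posterior odds = 0.455/(1−0.455) = 0.8349. LR = 0.58/0.27 = 2.1481.
Prior odds = 0.8349/2.1481 = 0.3887, so P(H) = 0.3887/(1+0.3887) ≈ 0.28.

P(H) = 0.28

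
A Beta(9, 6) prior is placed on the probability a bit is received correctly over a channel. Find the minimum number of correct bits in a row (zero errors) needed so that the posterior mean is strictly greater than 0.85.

After k correct bits and 0 errors the posterior is Beta(9+k, 6), with mean (9+k)/(9+6+k).
Set (9+k)/(15+k) > 0.85 and solve: k > (0.85·15 − 9)/(1 − 0.85) = 25.000.
The smallest integer exceeding 25.000 is 26, and checking k=26: (35)/(41) = 0.8537 > 0.85.

k = 26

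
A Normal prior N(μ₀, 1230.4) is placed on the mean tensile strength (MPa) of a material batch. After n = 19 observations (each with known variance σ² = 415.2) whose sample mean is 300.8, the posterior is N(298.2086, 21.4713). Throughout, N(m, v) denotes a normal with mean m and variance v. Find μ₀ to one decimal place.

μ₀ = 152.3

With known observation variance, the Normal–Normal posterior has precision τ_n = τ₀ + n/σ² and mean μ_n = (τ₀μ₀ + (n/σ²)x̄)/τ_n.
Here τ₀ = 1/1230.4 = 0.000813 and τ_data = 19/415.2 = 0.045761, so τ_n = 0.046574.
Rearranging for μ₀: μ₀ = (μ_n·τ_n − τ_data·x̄)/τ₀ = (298.2086·0.046574 − 0.045761·300.8) / 0.000813 = 0.123859/0.000813 ≈ 152.3.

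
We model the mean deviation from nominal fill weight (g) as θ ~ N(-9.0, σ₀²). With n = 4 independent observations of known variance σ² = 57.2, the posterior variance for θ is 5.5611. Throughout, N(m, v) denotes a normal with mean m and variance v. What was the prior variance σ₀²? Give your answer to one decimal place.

σ₀² = 9.1

Posterior precision equals prior precision plus data precision: 1/σ_n² = 1/σ₀² + n/σ².
So 1/σ₀² = 1/5.5611 − 4/57.2 = 0.179821 − 0.069930 = 0.109891.
Hence σ₀² = 1/0.109891 ≈ 9.1.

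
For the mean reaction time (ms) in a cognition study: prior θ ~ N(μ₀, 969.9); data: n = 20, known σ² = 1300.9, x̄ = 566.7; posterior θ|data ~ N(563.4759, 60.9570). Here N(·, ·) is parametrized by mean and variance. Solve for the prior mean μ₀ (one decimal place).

The posterior mean is a precision-weighted average: μ_n = (τ₀μ₀ + τ_data·x̄)/(τ₀+τ_data), with τ₀=1/σ₀² and τ_data=n/σ².
Here τ₀ = 1/969.9 = 0.001031 and τ_data = 20/1300.9 = 0.015374, so τ_n = 0.016405.
Rearranging for μ₀: μ₀ = (μ_n·τ_n − τ_data·x̄)/τ₀ = (563.4759·0.016405 − 0.015374·566.7) / 0.001031 = 0.531376/0.001031 ≈ 515.4.

μ₀ = 515.4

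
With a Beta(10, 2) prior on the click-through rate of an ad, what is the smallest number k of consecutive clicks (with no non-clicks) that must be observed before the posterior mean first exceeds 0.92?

k = 14

After k clicks and 0 non-clicks the posterior is Beta(10+k, 2), with mean (10+k)/(10+2+k).
Set (10+k)/(12+k) > 0.92 and solve: k > (0.92·12 − 10)/(1 − 0.92) = 13.000.
The smallest integer exceeding 13.000 is 14, and checking k=14: (24)/(26) = 0.9231 > 0.92.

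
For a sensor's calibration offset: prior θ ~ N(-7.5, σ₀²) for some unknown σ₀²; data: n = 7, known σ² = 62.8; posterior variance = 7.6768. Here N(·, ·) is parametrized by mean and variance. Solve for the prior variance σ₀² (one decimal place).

σ₀² = 53.2

For the Normal–Normal model with known σ², precisions add: τ_n = τ₀ + n/σ².
So 1/σ₀² = 1/7.6768 − 7/62.8 = 0.130263 − 0.111465 = 0.018798.
Hence σ₀² = 1/0.018798 ≈ 53.2.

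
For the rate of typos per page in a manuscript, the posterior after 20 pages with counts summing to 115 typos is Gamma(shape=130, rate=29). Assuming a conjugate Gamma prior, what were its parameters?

Gamma–Poisson conjugacy: posterior shape = α + Σxᵢ, posterior rate = β + n.
So α = 130 − 115 = 15 and β = 29 − 20 = 9.

Gamma(shape=15, rate=9)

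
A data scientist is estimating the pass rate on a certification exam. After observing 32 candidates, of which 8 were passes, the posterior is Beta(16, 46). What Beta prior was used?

Beta(8, 22)

Under Beta–binomial conjugacy the posterior parameters are (α+s, β+f).
Subtract the data counts: 16−8=8, 46−24=22.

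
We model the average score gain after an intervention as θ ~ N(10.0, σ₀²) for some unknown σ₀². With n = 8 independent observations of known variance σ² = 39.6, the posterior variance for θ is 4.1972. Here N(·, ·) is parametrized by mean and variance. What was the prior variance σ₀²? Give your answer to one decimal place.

σ₀² = 27.6

Posterior precision equals prior precision plus data precision: 1/σ_n² = 1/σ₀² + n/σ².
So 1/σ₀² = 1/4.1972 − 8/39.6 = 0.238254 − 0.202020 = 0.036234.
Hence σ₀² = 1/0.036234 ≈ 27.6.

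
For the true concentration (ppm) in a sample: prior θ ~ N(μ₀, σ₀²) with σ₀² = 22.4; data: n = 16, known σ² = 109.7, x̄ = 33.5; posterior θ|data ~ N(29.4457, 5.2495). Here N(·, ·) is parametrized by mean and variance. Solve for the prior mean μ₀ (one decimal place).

With known observation variance, the Normal–Normal posterior has precision τ_n = τ₀ + n/σ² and mean μ_n = (τ₀μ₀ + (n/σ²)x̄)/τ_n.
Here τ₀ = 1/22.4 = 0.044643 and τ_data = 16/109.7 = 0.145852, so τ_n = 0.190495.
Rearranging for μ₀: μ₀ = (μ_n·τ_n − τ_data·x̄)/τ₀ = (29.4457·0.190495 − 0.145852·33.5) / 0.044643 = 0.723217/0.044643 ≈ 16.2.

μ₀ = 16.2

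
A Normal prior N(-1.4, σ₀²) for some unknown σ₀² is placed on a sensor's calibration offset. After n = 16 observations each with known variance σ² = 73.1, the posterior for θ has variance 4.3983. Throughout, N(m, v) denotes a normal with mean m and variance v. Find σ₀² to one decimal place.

σ₀² = 117.9

For the Normal–Normal model with known σ², precisions add: τ_n = τ₀ + n/σ².
So 1/σ₀² = 1/4.3983 − 16/73.1 = 0.227361 − 0.218878 = 0.008483.
Hence σ₀² = 1/0.008483 ≈ 117.9.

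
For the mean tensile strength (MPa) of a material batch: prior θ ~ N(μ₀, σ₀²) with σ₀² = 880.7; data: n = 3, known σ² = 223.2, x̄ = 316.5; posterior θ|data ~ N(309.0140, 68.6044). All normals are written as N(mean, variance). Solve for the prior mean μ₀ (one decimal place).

With known observation variance, the Normal–Normal posterior has precision τ_n = τ₀ + n/σ² and mean μ_n = (τ₀μ₀ + (n/σ²)x̄)/τ_n.
Here τ₀ = 1/880.7 = 0.001135 and τ_data = 3/223.2 = 0.013441, so τ_n = 0.014576.
Rearranging for μ₀: μ₀ = (μ_n·τ_n − τ_data·x̄)/τ₀ = (309.0140·0.014576 − 0.013441·316.5) / 0.001135 = 0.250112/0.001135 ≈ 220.4.

μ₀ = 220.4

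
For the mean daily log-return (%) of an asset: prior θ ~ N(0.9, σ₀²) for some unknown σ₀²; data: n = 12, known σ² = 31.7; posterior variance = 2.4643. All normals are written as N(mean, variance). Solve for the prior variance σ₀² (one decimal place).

For the Normal–Normal model with known σ², precisions add: τ_n = τ₀ + n/σ².
So 1/σ₀² = 1/2.4643 − 12/31.7 = 0.405795 − 0.378549 = 0.027246.
Hence σ₀² = 1/0.027246 ≈ 36.7.

σ₀² = 36.7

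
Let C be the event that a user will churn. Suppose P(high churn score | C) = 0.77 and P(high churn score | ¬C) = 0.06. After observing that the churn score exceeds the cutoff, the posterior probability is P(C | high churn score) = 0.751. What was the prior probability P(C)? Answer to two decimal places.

In odds form, posterior odds = prior odds × likelihood ratio, so prior odds = posterior odds ÷ LR.
Posterior odds = 0.751/(1−0.751) = 3.0161. LR = 0.77/0.06 = 12.8333.
Prior odds = 3.0161/12.8333 = 0.2350, so P(C) = 0.2350/(1+0.2350) ≈ 0.19.

P(C) = 0.19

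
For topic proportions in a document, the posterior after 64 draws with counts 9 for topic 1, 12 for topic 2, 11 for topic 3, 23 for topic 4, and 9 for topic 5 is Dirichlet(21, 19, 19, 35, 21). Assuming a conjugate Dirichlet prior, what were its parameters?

Dirichlet(12, 7, 8, 12, 12)

For a Dirichlet(α) prior with multinomial counts c, the posterior is Dirichlet(α + c) componentwise.
Subtract each count from the matching posterior parameter: 21−9=12, 19−12=7, 19−11=8, 35−23=12, 21−9=12.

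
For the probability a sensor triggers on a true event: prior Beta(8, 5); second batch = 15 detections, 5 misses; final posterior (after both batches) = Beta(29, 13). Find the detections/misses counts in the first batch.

6 detections and 3 misses

Because Beta–binomial updating is additive in the counts, the combined data contributed (α_post−α_prior, β_post−β_prior) successes and failures.
Total across both batches: 29−8=21 detections, 13−5=8 misses.
Subtract the second batch: 21−15=6 detections and 8−5=3 misses.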